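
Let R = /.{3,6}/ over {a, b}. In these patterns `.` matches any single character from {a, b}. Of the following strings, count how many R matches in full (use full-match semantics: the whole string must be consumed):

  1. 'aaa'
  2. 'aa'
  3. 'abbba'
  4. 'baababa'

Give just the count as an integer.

2

1. 'aaa' → match
2. 'aa' → no match
3. 'abbba' → match
4. 'baababa' → no match
Total matched: 2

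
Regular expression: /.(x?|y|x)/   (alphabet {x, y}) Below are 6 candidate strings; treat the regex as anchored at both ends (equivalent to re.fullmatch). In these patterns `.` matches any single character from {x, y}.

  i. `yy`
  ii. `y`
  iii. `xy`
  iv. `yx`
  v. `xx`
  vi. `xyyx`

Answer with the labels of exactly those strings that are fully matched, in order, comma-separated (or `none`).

i → match
ii → match
iii → match
iv → match
v → match
vi → no match

i, ii, iii, iv, v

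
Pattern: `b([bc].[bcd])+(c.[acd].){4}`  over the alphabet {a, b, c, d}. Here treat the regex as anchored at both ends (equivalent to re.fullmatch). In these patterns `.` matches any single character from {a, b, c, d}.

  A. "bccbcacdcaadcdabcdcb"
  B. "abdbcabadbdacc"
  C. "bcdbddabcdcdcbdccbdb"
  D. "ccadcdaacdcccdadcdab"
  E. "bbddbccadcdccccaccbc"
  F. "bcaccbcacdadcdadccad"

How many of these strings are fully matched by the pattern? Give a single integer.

A → match
B → no match — must start with "b"
C → no match
D → no match — must start with "b"
E → no match
F → match
Total matched: 2

2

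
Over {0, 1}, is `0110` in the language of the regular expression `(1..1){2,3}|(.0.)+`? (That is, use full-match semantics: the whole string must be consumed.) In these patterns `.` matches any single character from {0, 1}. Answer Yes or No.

No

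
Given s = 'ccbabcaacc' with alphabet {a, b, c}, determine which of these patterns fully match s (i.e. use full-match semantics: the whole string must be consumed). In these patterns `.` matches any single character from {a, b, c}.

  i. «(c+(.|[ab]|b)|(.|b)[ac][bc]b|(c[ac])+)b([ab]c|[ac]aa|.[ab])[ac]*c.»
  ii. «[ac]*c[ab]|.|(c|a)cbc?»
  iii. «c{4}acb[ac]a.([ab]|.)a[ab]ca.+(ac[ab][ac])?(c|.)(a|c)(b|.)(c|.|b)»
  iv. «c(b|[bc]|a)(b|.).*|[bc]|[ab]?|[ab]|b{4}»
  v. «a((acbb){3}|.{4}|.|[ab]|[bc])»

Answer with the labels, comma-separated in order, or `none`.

i → match
ii → no match
iii → no match
iv → match
v → no match — must start with 'a'

i, iv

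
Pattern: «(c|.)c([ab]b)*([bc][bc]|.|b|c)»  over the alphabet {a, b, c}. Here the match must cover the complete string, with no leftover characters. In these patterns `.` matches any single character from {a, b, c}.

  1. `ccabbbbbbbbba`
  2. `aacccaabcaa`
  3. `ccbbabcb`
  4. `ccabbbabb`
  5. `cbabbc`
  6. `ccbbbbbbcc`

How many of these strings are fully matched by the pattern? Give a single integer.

4

1 → match
2 → no match
3 → match
4 → match
5 → no match
6 → match
Total matched: 4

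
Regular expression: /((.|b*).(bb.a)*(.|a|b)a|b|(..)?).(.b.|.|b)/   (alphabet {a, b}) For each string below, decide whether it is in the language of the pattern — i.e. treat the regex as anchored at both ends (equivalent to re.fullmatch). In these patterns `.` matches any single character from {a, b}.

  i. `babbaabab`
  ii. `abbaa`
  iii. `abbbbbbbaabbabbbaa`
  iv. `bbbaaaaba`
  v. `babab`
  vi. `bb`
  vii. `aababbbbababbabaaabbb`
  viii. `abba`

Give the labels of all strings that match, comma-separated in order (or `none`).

iv, vi, viii

i. `babbaabab` → no match
ii. `abbaa` → no match
iii → no match
iv. `bbbaaaaba` → match
v. `babab` → no match
vi. `bb` → match
vii → no match
viii. `abba` → match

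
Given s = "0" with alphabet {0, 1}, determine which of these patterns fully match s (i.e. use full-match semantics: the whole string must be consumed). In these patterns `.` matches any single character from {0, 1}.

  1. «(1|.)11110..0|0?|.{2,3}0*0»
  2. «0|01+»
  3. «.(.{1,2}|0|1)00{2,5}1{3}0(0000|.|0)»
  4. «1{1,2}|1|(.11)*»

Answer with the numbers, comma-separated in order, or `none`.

1 → match
2 → match
3 → no match
4 → no match

1, 2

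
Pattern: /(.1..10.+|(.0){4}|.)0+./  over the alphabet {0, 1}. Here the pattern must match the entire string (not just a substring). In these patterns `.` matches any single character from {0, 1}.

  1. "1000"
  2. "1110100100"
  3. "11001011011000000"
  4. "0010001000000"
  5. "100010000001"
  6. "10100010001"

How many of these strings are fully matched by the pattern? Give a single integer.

1 → match
2 → match
3 → match
4 → match
5 → match
6 → match
Total matched: 6

6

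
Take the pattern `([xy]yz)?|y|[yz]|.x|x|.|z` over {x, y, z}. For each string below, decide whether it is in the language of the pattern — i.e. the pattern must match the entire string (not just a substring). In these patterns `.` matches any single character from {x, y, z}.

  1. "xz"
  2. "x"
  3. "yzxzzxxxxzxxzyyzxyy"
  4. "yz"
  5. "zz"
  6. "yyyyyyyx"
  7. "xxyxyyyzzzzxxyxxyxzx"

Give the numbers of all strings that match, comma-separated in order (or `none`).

2

1 → no match
2 → match
3 → no match
4 → no match
5 → no match
6 → no match
7 → no match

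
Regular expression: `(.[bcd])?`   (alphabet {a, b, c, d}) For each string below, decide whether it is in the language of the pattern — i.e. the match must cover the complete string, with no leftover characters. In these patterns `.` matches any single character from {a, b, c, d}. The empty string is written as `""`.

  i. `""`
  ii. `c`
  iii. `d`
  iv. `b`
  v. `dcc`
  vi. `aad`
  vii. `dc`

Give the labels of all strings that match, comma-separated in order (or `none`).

i, vii

i → match
ii → no match
iii → no match
iv → no match
v → no match
vi → no match
vii → match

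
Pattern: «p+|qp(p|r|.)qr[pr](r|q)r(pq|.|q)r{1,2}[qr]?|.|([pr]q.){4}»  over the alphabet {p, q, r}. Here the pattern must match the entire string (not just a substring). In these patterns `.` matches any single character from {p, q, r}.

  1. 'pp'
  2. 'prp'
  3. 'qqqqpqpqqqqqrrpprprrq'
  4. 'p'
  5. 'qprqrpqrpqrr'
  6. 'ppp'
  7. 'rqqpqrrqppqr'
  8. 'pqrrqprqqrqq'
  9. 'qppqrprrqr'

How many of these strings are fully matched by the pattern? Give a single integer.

1 → match
2 → no match
3 → no match
4 → match
5 → match
6 → match
7 → match
8 → match
9 → match
Total matched: 7

7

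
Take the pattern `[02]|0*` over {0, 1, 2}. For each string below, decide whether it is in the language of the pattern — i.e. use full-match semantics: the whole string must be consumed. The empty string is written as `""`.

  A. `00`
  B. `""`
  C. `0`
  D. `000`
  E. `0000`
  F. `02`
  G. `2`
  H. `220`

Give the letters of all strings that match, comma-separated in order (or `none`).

A. `00` → match
B. `""` → match
C. `0` → match
D. `000` → match
E. `0000` → match
F. `02` → no match
G. `2` → match
H. `220` → no match

A, B, C, D, E, G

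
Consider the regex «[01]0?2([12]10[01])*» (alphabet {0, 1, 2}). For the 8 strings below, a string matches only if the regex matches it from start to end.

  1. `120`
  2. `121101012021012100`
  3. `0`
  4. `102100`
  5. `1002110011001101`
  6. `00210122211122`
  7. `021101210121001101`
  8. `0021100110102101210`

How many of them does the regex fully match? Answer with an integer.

1. `120` → no match
2 → no match
3. `0` → no match
4. `102100` → no match
5 → no match
6 → no match
7 → match
8 → no match
Total matched: 1

1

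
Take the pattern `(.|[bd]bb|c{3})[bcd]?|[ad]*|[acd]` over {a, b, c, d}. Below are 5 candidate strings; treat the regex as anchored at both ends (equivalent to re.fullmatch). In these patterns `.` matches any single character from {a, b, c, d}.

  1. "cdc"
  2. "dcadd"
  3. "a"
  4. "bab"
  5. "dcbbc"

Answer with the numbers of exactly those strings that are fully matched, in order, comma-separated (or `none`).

1. "cdc" → no match
2. "dcadd" → no match
3. "a" → match
4. "bab" → no match
5. "dcbbc" → no match

3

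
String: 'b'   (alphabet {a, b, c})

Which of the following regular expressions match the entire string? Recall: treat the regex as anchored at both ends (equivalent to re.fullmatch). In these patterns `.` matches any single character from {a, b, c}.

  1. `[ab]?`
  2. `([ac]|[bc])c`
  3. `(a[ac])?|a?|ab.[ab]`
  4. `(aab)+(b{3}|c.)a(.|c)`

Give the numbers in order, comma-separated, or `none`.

1 → match
2 → no match — must end with 'c'
3 → no match
4 → no match — must start with 'aab'

1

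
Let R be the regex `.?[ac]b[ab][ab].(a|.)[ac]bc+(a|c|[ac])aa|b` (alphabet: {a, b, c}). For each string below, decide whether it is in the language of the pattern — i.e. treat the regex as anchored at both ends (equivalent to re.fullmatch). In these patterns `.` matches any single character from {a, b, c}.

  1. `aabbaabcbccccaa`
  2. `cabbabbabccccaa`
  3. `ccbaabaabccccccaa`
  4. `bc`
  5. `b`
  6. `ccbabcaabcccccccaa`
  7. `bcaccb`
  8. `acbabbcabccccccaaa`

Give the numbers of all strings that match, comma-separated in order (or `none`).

1 → match
2 → match
3 → match
4 → no match
5 → match
6 → match
7 → no match
8 → match

1, 2, 3, 5, 6, 8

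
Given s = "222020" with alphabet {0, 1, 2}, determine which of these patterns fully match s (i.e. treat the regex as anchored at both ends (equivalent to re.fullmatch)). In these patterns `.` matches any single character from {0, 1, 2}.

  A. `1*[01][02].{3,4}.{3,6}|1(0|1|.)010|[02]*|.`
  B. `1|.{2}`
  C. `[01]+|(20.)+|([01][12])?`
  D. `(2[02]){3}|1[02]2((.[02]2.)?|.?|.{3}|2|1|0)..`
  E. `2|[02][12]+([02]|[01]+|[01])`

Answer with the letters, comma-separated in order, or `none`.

A, D

A → match
B → no match
C → no match
D → match
E → no match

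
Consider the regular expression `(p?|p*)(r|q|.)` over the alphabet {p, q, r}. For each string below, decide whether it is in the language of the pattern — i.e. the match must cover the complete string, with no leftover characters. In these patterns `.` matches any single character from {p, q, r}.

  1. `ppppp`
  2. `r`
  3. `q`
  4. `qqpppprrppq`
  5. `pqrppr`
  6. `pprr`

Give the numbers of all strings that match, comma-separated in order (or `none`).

1 → match
2 → match
3 → match
4 → no match
5 → no match
6 → no match

1, 2, 3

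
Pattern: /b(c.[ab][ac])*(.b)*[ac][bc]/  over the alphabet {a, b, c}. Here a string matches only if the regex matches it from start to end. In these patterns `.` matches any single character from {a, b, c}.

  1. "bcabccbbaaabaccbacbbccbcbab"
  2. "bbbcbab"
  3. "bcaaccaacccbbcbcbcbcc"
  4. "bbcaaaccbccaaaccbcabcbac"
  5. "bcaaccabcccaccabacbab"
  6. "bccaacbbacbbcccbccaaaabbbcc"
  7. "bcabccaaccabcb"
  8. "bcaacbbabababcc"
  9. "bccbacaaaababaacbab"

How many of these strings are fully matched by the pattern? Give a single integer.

1 → no match
2 → match
3 → no match
4 → no match
5 → match
6 → match
7 → no match
8 → match
9 → no match
Total matched: 4

4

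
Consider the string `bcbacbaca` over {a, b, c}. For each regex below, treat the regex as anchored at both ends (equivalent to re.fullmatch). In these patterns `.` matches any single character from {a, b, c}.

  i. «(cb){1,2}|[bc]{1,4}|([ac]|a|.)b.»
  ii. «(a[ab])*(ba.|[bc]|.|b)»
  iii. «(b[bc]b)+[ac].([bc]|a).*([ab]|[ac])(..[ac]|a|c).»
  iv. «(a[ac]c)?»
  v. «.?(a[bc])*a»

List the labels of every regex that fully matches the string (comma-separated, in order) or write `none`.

i → no match
ii → no match
iii → match
iv → no match
v → no match

iii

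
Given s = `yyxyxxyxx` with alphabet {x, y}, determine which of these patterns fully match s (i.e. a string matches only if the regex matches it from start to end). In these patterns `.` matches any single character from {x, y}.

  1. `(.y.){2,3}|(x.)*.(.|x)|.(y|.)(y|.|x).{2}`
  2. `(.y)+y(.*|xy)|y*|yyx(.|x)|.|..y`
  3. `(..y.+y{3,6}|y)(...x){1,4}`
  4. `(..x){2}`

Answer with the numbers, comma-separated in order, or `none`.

1 → no match
2 → no match
3 → match
4 → no match

3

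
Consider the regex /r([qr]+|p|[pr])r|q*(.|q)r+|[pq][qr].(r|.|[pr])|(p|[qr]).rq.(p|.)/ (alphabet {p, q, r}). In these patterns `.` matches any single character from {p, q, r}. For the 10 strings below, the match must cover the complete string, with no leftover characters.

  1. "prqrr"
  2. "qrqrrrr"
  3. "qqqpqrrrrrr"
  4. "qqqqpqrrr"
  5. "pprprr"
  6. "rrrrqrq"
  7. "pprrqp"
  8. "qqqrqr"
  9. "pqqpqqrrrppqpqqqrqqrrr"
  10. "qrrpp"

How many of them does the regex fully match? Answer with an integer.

1 → no match
2 → no match
3 → no match
4 → no match
5 → no match
6 → no match
7 → no match
8 → no match
9 → no match
10 → no match
Total matched: 0

0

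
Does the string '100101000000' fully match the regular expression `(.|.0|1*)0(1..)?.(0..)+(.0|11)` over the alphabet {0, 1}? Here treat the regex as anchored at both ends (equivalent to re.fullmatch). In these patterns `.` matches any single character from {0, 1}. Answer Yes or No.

Yes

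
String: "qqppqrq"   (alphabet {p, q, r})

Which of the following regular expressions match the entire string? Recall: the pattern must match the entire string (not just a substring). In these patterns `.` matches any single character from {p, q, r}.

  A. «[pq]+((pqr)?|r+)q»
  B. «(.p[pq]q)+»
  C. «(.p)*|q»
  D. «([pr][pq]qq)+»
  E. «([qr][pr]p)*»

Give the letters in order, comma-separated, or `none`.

A → match
B → no match
C → no match
D → no match — must end with "qq"
E → no match

A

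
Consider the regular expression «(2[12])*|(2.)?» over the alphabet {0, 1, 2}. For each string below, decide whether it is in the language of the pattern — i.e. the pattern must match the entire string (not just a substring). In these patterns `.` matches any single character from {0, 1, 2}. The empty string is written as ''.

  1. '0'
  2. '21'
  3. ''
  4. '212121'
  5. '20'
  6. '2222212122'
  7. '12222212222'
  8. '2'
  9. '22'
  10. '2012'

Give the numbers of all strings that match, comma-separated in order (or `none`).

2, 3, 4, 5, 6, 9

1 → no match
2 → match
3 → match
4 → match
5 → match
6 → match
7 → no match
8 → no match
9 → match
10 → no match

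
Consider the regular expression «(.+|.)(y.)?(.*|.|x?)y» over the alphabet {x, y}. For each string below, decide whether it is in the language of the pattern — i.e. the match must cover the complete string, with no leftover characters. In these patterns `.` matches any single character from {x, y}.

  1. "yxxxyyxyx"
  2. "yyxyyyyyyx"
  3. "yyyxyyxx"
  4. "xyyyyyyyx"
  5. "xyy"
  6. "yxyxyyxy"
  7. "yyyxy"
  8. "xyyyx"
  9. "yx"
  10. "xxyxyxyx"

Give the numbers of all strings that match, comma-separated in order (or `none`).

1 → no match — must end with "y"
2 → no match — must end with "y"
3 → no match — must end with "y"
4 → no match — must end with "y"
5 → match
6 → match
7 → match
8 → no match — must end with "y"
9 → no match — must end with "y"
10 → no match — must end with "y"

5, 6, 7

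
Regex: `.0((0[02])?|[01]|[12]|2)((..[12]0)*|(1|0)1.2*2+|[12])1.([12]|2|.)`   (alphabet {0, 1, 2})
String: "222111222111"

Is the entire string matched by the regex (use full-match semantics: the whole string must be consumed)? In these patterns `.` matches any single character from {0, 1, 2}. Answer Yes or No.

No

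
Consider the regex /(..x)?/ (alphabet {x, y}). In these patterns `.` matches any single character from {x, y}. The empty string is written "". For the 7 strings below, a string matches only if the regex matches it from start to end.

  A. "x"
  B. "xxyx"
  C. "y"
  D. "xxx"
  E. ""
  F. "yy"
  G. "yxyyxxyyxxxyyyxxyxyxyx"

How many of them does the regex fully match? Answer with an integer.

A. "x" → no match
B. "xxyx" → no match
C. "y" → no match
D. "xxx" → match
E. "" → match
F. "yy" → no match
G → no match
Total matched: 2

2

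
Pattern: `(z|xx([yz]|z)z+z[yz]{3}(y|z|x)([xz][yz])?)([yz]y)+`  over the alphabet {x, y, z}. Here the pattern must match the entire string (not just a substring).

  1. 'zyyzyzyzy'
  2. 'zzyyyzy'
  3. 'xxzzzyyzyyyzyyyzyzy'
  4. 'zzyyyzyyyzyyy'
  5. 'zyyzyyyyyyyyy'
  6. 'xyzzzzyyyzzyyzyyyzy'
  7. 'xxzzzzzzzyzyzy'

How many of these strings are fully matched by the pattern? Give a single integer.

1 → match
2 → match
3 → match
4 → match
5 → match
6 → no match
7 → match
Total matched: 6

6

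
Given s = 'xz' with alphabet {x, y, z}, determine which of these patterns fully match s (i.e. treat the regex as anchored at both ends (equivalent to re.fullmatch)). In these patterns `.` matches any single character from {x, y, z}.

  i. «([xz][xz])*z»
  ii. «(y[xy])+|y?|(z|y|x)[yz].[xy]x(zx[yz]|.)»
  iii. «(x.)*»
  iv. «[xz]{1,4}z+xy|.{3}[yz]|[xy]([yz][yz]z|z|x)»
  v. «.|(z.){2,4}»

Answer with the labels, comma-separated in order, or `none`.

iii, iv

i → no match
ii → no match
iii → match
iv → match
v → no match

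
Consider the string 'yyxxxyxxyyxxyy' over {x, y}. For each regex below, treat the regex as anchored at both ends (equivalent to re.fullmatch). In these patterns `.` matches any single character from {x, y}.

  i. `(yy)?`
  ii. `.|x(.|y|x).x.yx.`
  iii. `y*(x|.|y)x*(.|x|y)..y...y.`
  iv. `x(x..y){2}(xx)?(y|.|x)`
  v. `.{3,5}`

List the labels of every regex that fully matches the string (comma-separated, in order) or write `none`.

iii

i → no match
ii → no match
iii → match
iv → no match — must start with 'xx'
v → no match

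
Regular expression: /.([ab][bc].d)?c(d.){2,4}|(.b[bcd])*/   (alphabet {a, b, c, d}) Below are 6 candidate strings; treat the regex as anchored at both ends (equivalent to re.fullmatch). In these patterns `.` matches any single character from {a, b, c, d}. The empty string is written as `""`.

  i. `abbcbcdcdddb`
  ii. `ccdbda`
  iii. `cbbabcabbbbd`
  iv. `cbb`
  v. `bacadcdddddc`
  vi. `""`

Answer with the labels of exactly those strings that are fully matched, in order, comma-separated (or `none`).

ii, iii, iv, v, vi

i → no match
ii → match
iii → match
iv → match
v → match
vi → match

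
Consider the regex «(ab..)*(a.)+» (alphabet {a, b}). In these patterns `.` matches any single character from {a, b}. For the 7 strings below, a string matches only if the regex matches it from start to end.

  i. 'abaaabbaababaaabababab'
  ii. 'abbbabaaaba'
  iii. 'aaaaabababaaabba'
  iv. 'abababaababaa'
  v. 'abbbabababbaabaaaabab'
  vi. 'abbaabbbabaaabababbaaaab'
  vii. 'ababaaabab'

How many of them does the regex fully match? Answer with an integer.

3

i → match
ii → no match
iii → no match
iv → no match
v → no match
vi → match
vii → match
Total matched: 3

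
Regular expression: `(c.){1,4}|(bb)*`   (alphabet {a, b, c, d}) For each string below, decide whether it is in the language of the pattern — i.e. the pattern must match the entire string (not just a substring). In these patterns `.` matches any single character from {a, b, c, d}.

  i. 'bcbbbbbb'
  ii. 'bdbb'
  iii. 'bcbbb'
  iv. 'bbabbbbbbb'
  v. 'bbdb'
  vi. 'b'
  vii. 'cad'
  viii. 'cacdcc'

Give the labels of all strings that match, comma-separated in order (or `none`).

i → no match
ii → no match
iii → no match
iv → no match
v → no match
vi → no match
vii → no match
viii → match

viii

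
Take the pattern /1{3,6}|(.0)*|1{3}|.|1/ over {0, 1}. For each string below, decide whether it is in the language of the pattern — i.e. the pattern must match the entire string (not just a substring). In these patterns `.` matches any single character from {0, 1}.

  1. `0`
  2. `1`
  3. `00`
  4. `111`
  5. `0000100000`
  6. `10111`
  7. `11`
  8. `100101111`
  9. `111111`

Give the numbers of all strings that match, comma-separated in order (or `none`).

1 → match
2 → match
3 → match
4 → match
5 → match
6 → no match
7 → no match
8 → no match
9 → match

1, 2, 3, 4, 5, 9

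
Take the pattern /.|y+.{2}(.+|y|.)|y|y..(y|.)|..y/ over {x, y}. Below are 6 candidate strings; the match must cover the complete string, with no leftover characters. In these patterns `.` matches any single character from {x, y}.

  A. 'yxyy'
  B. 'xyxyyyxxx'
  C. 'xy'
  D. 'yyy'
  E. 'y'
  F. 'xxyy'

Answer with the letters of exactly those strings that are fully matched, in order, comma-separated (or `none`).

A → match
B → no match
C → no match
D → match
E → match
F → no match

A, D, E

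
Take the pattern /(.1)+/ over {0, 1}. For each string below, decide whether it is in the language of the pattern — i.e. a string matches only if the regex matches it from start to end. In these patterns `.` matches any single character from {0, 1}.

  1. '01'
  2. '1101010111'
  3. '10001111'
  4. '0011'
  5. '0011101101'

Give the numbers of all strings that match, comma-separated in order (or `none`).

1, 2

1 → match
2 → match
3 → no match
4 → no match
5 → no match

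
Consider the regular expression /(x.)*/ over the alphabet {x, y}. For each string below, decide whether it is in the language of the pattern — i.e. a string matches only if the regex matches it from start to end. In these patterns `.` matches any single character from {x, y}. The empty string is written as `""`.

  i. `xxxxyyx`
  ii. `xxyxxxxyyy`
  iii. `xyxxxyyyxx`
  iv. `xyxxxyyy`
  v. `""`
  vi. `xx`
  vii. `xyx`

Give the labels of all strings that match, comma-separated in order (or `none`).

v, vi

i → no match
ii → no match
iii → no match
iv → no match
v → match
vi → match
vii → no match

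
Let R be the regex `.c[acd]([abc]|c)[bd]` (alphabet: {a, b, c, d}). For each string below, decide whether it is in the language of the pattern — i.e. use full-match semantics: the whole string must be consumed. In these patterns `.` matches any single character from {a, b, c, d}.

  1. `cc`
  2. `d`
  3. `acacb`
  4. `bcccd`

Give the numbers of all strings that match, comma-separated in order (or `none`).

3, 4

1. `cc` → no match
2. `d` → no match
3. `acacb` → match
4. `bcccd` → match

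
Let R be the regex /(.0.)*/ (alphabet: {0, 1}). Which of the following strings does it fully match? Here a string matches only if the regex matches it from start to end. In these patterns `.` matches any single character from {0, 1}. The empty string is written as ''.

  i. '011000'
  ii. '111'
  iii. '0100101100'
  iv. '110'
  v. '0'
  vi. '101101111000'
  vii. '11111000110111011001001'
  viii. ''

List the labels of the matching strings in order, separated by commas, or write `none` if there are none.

i → no match
ii → no match
iii → no match
iv → no match
v → no match
vi → no match
vii → no match
viii → match

viii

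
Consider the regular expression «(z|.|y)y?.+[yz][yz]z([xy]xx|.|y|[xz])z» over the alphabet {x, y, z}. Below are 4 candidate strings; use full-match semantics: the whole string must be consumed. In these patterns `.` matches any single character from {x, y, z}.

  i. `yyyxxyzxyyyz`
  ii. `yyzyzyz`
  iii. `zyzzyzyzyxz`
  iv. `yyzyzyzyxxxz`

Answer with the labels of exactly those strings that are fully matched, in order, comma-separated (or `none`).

ii

i → no match
ii → match
iii → no match
iv → no match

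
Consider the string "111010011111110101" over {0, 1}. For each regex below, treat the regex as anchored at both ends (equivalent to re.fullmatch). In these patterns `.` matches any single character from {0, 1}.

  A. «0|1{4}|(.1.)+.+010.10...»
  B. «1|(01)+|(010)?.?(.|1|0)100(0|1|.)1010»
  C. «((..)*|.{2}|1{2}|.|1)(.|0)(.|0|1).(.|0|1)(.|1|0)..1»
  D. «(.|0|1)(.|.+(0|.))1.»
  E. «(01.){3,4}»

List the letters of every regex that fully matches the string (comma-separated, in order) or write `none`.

A → no match
B → no match
C → match
D → no match
E → no match — must start with "01"

C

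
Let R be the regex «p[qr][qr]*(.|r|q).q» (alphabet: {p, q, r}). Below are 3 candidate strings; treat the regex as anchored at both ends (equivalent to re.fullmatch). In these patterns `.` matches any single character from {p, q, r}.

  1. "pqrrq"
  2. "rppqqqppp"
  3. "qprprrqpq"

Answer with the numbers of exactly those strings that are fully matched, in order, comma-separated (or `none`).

1 → match
2 → no match — must start with "p"
3 → no match — must start with "p"

1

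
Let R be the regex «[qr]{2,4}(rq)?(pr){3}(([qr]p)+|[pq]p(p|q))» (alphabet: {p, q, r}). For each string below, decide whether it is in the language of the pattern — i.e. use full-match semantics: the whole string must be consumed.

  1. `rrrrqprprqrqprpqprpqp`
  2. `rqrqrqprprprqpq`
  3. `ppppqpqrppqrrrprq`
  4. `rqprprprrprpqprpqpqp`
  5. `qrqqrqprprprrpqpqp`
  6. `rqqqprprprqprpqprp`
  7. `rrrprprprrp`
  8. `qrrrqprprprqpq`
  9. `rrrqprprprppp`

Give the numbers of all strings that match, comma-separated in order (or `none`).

2, 4, 5, 6, 7, 8, 9

1 → no match
2 → match
3 → no match
4 → match
5 → match
6 → match
7 → match
8 → match
9 → match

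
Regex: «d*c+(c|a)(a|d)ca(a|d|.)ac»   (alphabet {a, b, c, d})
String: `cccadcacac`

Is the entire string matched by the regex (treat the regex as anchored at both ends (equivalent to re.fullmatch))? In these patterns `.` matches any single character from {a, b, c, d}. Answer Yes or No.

Yes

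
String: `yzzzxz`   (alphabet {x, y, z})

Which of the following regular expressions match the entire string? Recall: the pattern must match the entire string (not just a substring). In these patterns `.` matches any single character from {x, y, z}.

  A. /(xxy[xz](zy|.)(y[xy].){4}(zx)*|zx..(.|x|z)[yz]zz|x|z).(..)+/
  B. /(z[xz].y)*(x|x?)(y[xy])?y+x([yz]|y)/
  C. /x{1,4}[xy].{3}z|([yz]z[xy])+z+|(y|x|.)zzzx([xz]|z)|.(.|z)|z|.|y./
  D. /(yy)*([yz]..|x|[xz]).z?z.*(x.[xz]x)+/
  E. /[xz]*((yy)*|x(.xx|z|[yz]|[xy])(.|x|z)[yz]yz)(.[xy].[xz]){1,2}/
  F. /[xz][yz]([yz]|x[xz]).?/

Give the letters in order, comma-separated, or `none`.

A → no match
B → no match
C → match
D → no match — must end with `x`
E → no match
F → no match

C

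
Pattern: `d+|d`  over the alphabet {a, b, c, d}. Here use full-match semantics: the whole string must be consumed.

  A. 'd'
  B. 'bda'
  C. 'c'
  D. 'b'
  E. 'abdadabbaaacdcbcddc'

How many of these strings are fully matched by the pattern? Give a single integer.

A → match
B → no match — must start with 'd'
C → no match — must start with 'd'
D → no match — must start with 'd'
E → no match — must start with 'd'
Total matched: 1

1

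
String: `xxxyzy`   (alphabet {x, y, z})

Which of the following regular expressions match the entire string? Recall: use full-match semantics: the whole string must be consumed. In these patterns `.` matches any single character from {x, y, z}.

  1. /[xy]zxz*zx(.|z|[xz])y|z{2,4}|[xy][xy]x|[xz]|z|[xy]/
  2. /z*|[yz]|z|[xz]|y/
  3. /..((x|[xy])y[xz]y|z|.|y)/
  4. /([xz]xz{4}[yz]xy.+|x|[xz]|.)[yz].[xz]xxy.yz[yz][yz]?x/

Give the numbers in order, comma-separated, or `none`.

3

1 → no match
2 → no match
3 → match
4 → no match — must end with `x`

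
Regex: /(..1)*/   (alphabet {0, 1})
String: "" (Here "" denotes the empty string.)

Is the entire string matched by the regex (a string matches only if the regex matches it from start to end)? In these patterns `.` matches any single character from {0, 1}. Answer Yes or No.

Yes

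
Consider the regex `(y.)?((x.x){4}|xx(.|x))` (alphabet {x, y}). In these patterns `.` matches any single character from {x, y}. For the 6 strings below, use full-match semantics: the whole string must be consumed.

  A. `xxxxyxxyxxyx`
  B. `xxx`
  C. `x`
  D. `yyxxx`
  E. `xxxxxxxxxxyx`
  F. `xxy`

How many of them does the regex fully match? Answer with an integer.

5

A → match
B → match
C → no match
D → match
E → match
F → match
Total matched: 5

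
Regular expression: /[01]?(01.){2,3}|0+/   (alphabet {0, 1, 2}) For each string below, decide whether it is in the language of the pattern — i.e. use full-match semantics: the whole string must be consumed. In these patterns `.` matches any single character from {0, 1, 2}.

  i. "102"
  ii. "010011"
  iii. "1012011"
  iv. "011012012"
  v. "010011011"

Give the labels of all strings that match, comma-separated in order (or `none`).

ii, iii, iv, v

i → no match
ii → match
iii → match
iv → match
v → match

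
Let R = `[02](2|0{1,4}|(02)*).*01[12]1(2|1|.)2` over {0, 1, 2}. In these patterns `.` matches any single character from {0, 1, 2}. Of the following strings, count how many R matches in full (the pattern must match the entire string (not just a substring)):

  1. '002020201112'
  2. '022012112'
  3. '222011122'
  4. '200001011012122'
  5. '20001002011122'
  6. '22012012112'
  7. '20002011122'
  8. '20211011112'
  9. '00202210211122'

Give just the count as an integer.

7

1 → no match
2 → match
3 → match
4 → match
5 → match
6 → match
7 → match
8 → match
9 → no match
Total matched: 7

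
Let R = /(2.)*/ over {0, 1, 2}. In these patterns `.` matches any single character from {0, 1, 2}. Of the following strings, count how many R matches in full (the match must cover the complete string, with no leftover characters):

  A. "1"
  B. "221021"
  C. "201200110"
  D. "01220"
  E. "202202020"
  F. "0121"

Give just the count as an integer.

0

A. "1" → no match
B. "221021" → no match
C. "201200110" → no match
D. "01220" → no match
E. "202202020" → no match
F. "0121" → no match
Total matched: 0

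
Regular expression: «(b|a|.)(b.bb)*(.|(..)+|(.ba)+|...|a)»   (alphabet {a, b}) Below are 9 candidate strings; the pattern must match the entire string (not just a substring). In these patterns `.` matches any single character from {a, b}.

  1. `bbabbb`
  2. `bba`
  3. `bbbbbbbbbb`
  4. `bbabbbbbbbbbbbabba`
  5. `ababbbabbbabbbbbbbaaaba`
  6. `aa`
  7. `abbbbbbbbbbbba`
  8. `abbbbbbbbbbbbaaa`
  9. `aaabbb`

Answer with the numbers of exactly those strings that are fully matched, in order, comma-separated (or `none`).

1 → match
2 → match
3 → match
4 → match
5 → match
6 → match
7 → match
8 → match
9 → no match

1, 2, 3, 4, 5, 6, 7, 8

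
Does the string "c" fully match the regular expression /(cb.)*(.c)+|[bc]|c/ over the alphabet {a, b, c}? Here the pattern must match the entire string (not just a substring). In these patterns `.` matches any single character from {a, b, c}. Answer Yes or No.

Yes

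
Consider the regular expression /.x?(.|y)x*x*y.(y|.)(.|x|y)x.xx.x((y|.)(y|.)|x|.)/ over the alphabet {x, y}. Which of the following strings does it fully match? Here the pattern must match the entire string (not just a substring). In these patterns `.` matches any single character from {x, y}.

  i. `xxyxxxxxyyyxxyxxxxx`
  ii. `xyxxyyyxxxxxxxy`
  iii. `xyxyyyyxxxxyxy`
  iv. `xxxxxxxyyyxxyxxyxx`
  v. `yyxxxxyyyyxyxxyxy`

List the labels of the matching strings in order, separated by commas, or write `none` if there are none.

i, ii, iii, iv, v

i → match
ii → match
iii → match
iv → match
v → match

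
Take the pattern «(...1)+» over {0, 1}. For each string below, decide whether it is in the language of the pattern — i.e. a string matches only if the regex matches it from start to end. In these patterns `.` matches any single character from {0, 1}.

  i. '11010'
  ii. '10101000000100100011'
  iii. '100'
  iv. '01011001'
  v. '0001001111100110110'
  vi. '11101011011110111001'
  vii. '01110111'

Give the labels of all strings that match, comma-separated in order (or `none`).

iv, vii

i → no match — must end with '1'
ii → no match
iii → no match — must end with '1'
iv → match
v → no match — must end with '1'
vi → no match
vii → match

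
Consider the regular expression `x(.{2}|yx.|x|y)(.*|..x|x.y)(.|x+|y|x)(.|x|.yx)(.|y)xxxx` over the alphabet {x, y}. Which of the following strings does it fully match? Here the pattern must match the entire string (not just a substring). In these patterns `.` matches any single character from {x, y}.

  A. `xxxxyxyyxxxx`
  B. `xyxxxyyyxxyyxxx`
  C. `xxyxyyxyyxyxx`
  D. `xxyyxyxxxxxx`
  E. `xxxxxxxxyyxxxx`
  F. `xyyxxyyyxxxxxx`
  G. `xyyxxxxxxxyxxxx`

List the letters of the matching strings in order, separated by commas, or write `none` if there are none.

A. `xxxxyxyyxxxx` → match
B → no match — must end with `xxxx`
C → no match — must end with `xxxx`
D. `xxyyxyxxxxxx` → match
E → match
F → match
G → match

A, D, E, F, G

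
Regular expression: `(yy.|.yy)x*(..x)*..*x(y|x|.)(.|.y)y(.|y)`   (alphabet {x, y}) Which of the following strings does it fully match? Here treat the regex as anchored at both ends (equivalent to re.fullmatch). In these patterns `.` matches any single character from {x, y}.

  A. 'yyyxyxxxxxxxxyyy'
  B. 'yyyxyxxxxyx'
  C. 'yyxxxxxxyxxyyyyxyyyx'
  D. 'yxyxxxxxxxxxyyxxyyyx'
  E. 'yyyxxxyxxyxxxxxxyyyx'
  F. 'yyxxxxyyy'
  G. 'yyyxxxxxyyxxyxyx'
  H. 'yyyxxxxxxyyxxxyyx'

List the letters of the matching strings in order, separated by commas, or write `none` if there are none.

A → match
B → match
C → match
D → no match
E → match
F → match
G → match
H → match

A, B, C, E, F, G, H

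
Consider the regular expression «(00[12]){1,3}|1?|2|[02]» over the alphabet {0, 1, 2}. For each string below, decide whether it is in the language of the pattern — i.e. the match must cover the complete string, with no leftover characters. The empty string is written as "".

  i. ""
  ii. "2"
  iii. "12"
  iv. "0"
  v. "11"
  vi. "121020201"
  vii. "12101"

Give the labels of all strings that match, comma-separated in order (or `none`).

i. "" → match
ii. "2" → match
iii. "12" → no match
iv. "0" → match
v. "11" → no match
vi. "121020201" → no match
vii. "12101" → no match

i, ii, iv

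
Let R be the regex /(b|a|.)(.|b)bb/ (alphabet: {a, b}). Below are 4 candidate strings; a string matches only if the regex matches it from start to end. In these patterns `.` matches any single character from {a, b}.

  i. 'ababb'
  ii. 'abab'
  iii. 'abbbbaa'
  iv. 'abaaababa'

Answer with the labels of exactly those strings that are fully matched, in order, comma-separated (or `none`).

i. 'ababb' → no match
ii. 'abab' → no match — must end with 'bb'
iii. 'abbbbaa' → no match — must end with 'bb'
iv. 'abaaababa' → no match — must end with 'bb'

none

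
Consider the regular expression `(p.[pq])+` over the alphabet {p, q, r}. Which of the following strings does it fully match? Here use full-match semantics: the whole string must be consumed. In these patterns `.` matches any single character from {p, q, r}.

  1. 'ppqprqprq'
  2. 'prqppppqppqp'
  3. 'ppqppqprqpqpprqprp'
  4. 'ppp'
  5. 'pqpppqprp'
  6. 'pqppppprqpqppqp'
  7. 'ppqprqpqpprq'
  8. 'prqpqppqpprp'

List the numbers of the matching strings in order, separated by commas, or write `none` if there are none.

1, 2, 3, 4, 5, 6, 7, 8

1 → match
2 → match
3 → match
4 → match
5 → match
6 → match
7 → match
8 → match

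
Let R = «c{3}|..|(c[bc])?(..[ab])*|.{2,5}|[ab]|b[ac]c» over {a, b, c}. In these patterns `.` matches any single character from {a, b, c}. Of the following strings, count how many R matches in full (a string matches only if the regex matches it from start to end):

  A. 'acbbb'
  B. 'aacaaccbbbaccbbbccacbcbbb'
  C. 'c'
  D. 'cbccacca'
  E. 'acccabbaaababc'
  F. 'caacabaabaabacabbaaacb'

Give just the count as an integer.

A → match
B → no match
C → no match
D → match
E → no match
F → no match
Total matched: 2

2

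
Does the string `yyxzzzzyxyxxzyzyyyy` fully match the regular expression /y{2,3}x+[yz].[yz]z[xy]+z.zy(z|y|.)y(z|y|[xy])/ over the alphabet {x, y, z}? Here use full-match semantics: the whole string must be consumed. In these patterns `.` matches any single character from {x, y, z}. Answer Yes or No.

Yes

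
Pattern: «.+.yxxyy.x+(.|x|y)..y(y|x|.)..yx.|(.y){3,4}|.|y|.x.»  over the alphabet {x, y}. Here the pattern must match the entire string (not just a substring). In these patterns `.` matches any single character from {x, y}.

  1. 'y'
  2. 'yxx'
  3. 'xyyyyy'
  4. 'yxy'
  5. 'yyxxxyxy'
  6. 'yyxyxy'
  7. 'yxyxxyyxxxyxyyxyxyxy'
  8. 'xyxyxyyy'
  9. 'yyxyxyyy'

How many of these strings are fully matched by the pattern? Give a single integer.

1 → match
2 → match
3 → match
4 → match
5 → no match
6 → match
7 → match
8 → match
9 → match
Total matched: 8

8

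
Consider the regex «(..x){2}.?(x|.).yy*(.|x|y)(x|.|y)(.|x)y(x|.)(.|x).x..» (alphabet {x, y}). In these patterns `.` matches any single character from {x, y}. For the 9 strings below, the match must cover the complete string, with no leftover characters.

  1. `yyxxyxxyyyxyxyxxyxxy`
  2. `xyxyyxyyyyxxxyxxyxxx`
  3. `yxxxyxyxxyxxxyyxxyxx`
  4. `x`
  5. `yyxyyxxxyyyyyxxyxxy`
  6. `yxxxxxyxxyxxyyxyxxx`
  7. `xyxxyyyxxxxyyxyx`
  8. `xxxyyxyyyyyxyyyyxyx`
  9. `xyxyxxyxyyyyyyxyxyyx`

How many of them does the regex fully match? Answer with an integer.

1 → match
2 → match
3 → no match
4. `x` → no match
5 → match
6 → no match
7 → no match
8 → match
9 → no match
Total matched: 4

4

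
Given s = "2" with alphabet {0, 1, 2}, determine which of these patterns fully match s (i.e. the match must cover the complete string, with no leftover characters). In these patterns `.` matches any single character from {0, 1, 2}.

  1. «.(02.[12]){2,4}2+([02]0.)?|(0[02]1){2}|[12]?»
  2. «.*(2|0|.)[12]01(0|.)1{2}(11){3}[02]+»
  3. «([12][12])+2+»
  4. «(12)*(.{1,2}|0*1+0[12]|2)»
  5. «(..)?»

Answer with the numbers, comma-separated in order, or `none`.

1, 4

1 → match
2 → no match
3 → no match
4 → match
5 → no match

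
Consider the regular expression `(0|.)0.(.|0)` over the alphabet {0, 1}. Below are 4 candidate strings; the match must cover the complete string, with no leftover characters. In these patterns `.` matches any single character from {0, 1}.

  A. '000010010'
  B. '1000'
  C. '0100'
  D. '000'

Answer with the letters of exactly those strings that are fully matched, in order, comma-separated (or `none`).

A → no match
B → match
C → no match
D → no match

B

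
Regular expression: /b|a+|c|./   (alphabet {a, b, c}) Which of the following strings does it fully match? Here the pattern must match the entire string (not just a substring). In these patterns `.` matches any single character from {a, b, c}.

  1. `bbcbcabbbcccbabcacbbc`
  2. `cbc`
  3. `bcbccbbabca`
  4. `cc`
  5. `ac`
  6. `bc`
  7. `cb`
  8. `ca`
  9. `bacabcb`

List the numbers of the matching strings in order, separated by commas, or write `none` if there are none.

none

1 → no match
2. `cbc` → no match
3. `bcbccbbabca` → no match
4. `cc` → no match
5. `ac` → no match
6. `bc` → no match
7. `cb` → no match
8. `ca` → no match
9. `bacabcb` → no match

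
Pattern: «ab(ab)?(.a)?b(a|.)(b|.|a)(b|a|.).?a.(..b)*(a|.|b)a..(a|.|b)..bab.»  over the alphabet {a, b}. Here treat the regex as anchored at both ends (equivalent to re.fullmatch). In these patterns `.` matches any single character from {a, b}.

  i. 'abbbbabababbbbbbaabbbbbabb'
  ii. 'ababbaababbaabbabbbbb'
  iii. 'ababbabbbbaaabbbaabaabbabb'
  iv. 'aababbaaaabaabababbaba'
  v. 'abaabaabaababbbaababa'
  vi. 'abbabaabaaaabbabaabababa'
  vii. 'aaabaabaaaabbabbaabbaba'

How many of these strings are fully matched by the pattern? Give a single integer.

i → match
ii → no match
iii → match
iv → no match — must start with 'ab'
v → match
vi → match
vii → no match — must start with 'ab'
Total matched: 4

4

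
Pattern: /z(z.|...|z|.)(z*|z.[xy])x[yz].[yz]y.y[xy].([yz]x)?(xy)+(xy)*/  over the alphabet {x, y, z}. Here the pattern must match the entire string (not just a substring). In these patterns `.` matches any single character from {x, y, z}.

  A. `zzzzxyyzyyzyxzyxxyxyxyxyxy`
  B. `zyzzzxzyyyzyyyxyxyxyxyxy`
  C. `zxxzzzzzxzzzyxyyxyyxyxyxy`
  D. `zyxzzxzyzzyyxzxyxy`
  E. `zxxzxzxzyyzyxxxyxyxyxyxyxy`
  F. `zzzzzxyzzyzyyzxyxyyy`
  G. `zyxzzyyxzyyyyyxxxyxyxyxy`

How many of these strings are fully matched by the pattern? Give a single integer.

2

A → no match
B → match
C → no match
D → no match
E → no match
F → no match
G → match
Total matched: 2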